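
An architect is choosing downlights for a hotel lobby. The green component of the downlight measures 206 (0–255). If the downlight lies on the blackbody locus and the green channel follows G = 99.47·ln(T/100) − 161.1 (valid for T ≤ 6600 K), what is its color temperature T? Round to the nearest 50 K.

4000 K

ln t = (206 + 161.1) / 99.47 = 3.6906.
t = e^3.6906 = 40.067.
T = 100·t = 4007 K → 4000 K to the nearest 50 K.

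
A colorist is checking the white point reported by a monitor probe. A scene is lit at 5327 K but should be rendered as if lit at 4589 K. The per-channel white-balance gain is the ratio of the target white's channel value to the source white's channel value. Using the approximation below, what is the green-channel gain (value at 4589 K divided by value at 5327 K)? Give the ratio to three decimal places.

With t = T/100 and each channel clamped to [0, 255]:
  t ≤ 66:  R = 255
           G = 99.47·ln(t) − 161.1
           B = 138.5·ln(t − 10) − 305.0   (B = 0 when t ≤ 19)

At 5327 K (t = 53.27):
  G = 99.47·ln 53.27 − 161.1 = 99.47·3.9754 − 161.1 = 234.330.
At 4589 K (t = 45.89):
  G = 99.47·ln 45.89 − 161.1 = 99.47·3.8262 − 161.1 = 219.497.
Gain = 219.497 / 234.330 = 0.9367 → 0.937.

0.937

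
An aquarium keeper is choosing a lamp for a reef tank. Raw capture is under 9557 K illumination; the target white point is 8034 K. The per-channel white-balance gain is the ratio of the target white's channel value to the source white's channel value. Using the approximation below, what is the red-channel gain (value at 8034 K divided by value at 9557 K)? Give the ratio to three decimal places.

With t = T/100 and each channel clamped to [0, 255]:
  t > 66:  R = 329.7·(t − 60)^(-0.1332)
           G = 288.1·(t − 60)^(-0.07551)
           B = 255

1.077

At 9557 K (t = 95.57):
  R = 329.7·(95.57 − 60)^(-0.1332) = 329.7·35.57^(-0.1332) = 329.7·0.62143 = 204.887.
At 8034 K (t = 80.34):
  R = 329.7·(80.34 − 60)^(-0.1332) = 329.7·20.34^(-0.1332) = 329.7·0.66946 = 220.722.
Gain = 220.722 / 204.887 = 1.0773 → 1.077.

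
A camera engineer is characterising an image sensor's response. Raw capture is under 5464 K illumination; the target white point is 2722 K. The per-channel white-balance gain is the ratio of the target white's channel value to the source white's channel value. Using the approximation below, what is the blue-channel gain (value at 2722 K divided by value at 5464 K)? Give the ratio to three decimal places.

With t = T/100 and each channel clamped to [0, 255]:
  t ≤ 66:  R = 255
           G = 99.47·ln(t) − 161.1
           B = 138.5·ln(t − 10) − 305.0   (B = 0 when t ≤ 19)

At 5464 K (t = 54.64):
  B = 138.5·ln(54.64 − 10) − 305.0 = 138.5·ln 44.64 − 305.0 = 138.5·3.7986 − 305.0 = 221.110.
At 2722 K (t = 27.22):
  B = 138.5·ln(27.22 − 10) − 305.0 = 138.5·ln 17.22 − 305.0 = 138.5·2.8461 − 305.0 = 89.181.
Gain = 89.181 / 221.110 = 0.4033 → 0.403.

0.403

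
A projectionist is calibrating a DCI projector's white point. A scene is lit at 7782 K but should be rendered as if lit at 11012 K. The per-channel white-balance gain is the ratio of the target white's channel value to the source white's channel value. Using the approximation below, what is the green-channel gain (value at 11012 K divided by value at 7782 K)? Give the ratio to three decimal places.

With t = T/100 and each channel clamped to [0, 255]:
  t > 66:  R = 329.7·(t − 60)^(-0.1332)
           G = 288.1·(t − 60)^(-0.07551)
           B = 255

0.925

At 7782 K (t = 77.82):
  G = 288.1·(77.82 − 60)^(-0.07551) = 288.1·17.82^(-0.07551) = 288.1·0.80453 = 231.786.
At 11012 K (t = 110.12):
  G = 288.1·(110.12 − 60)^(-0.07551) = 288.1·50.12^(-0.07551) = 288.1·0.74410 = 214.376.
Gain = 214.376 / 231.786 = 0.9249 → 0.925.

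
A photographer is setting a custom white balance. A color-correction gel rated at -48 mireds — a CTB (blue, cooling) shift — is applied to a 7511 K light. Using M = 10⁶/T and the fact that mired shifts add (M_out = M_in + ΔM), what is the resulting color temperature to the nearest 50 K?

M_in = 10⁶/7511 = 133.14 mireds.
M_out = 133.14 + (-48) = 85.14 mireds.
T_out = 10⁶/85.14 = 11745.6 K → 11750 K.

11750 K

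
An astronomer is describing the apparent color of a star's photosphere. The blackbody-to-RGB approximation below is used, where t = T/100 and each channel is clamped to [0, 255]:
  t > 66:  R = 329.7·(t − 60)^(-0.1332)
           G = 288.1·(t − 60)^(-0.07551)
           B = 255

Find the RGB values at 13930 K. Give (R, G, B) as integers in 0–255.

t = 13930/100 = 139.3; the t > 66 branch applies.
R = 329.7·(139.3 − 60)^(-0.1332) = 329.7·79.3^(-0.1332) = 329.7·0.55849 = 184.135.
G = 288.1·(139.3 − 60)^(-0.07551) = 288.1·79.3^(-0.07551) = 288.1·0.71876 = 207.076.
B = 255 by definition for t > 66.
Rounded: (184, 207, 255).

(184, 207, 255)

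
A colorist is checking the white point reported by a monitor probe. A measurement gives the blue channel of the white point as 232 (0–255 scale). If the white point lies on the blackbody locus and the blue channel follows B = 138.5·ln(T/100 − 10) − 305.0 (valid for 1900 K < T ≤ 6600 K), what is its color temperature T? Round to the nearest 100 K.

ln(t − 10) = (232 + 305.0) / 138.5 = 3.8773.
t − 10 = e^3.8773 = 48.292, so t = 58.292.
T = 100·t = 5829 K → 5800 K to the nearest 100 K.

5800 K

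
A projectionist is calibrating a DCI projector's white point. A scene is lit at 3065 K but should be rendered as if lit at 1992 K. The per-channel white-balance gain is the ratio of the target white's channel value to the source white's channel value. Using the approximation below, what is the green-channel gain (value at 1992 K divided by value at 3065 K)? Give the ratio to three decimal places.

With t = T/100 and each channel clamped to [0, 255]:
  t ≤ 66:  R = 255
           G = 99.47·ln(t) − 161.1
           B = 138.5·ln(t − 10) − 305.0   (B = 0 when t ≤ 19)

0.761

At 3065 K (t = 30.65):
  G = 99.47·ln 30.65 − 161.1 = 99.47·3.4226 − 161.1 = 179.349.
At 1992 K (t = 19.92):
  G = 99.47·ln 19.92 − 161.1 = 99.47·2.9917 − 161.1 = 136.487.
Gain = 136.487 / 179.349 = 0.7610 → 0.761.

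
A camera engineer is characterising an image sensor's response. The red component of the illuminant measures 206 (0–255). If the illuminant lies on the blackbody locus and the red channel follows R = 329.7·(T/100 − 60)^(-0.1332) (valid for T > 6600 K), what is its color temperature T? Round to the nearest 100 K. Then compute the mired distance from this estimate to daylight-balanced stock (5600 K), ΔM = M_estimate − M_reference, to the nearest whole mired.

-72 mireds

(t − 60)^(-0.1332) = 206/329.7 = 0.62481.
t − 60 = 0.62481^(1/-0.1332) = 0.62481^(-7.508) = 34.152, so t = 94.152.
T = 100·t = 9415 K → 9400 K to the nearest 100 K.
M_estimate = 10⁶/9400 = 106.38; M_reference = 10⁶/5600 = 178.57.
ΔM = 106.38 − 178.57 = -72.19 → -72 mireds.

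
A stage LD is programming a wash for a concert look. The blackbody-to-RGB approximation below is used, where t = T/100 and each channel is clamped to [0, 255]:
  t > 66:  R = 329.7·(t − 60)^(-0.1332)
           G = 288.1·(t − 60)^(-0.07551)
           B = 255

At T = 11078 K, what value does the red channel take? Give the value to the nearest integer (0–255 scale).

195

t = 11078/100 = 110.78; the t > 66 branch applies.
R = 329.7·(110.78 − 60)^(-0.1332) = 329.7·50.78^(-0.1332) = 329.7·0.59265 = 195.398.
Rounded: 195.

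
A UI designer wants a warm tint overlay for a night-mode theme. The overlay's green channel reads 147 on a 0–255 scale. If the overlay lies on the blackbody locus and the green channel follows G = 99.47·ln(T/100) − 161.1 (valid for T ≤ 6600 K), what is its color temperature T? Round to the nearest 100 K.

2200 K

ln t = (147 + 161.1) / 99.47 = 3.0974.
t = e^3.0974 = 22.141.
T = 100·t = 2214 K → 2200 K to the nearest 100 K.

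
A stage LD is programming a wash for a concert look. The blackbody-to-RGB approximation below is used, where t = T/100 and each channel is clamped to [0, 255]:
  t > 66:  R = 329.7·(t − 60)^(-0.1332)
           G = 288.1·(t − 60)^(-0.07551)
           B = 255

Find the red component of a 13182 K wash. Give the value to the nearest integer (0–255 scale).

t = 13182/100 = 131.82; the t > 66 branch applies.
R = 329.7·(131.82 − 60)^(-0.1332) = 329.7·71.82^(-0.1332) = 329.7·0.56591 = 186.581.
Rounded: 187.

187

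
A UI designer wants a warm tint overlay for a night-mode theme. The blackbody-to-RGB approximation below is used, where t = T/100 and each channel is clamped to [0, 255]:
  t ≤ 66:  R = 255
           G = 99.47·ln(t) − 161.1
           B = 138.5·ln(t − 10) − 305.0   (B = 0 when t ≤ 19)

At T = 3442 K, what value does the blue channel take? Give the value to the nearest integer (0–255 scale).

t = 3442/100 = 34.42; the t ≤ 66 branch applies.
B = 138.5·ln(34.42 − 10) − 305.0 = 138.5·ln 24.42 − 305.0 = 138.5·3.1954 − 305.0 = 137.563.
Rounded: 138.

138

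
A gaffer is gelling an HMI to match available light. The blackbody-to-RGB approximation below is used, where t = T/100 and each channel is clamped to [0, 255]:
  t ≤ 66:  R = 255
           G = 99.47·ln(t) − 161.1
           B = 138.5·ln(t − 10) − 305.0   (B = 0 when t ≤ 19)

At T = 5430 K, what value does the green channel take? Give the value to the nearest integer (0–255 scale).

236

t = 5430/100 = 54.3; the t ≤ 66 branch applies.
G = 99.47·ln 54.3 − 161.1 = 99.47·3.9945 − 161.1 = 236.235.
Rounded: 236.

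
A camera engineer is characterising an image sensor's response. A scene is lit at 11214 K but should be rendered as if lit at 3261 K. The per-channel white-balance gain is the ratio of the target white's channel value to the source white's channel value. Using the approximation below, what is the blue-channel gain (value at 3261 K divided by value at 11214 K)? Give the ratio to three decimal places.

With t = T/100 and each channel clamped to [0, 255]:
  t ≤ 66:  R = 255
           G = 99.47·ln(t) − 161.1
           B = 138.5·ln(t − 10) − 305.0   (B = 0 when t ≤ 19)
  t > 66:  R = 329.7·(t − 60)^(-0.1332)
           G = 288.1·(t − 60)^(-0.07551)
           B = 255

0.498

At 11214 K (t = 112.14):
  B = 255 by definition for t > 66.
At 3261 K (t = 32.61):
  B = 138.5·ln(32.61 − 10) − 305.0 = 138.5·ln 22.61 − 305.0 = 138.5·3.1184 − 305.0 = 126.897.
Gain = 126.897 / 255.000 = 0.4976 → 0.498.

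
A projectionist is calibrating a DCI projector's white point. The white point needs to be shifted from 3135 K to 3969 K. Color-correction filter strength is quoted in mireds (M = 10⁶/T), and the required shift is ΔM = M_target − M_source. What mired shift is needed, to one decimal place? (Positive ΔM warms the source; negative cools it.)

M_source = 10⁶/3135 = 318.979; M_target = 10⁶/3969 = 251.953.
ΔM = 251.953 − 318.979 = -67.027 → -67.0 mireds, a cooling shift.

-67.0 mireds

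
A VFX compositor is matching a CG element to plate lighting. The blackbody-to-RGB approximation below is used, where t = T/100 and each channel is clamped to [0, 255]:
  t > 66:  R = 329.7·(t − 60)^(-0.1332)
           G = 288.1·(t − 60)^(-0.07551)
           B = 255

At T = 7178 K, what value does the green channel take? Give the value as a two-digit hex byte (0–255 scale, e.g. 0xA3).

0xEF

t = 7178/100 = 71.78; the t > 66 branch applies.
G = 288.1·(71.78 − 60)^(-0.07551) = 288.1·11.78^(-0.07551) = 288.1·0.83008 = 239.145.
Rounded: 239; in hex, 0xEF.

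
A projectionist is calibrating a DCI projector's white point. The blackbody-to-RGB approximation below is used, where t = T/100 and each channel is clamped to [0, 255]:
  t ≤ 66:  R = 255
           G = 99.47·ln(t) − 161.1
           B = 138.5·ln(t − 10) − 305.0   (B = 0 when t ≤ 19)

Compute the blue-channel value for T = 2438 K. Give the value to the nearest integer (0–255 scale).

64

t = 2438/100 = 24.38; the t ≤ 66 branch applies.
B = 138.5·ln(24.38 − 10) − 305.0 = 138.5·ln 14.38 − 305.0 = 138.5·2.6658 − 305.0 = 64.219.
Rounded: 64.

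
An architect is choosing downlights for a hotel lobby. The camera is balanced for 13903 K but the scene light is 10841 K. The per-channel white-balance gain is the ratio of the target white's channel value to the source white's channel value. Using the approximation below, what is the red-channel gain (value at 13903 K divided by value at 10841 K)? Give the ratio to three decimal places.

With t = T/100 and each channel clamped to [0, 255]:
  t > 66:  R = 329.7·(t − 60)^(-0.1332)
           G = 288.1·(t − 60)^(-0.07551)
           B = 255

0.937

At 10841 K (t = 108.41):
  R = 329.7·(108.41 − 60)^(-0.1332) = 329.7·48.41^(-0.1332) = 329.7·0.59644 = 196.646.
At 13903 K (t = 139.03):
  R = 329.7·(139.03 − 60)^(-0.1332) = 329.7·79.03^(-0.1332) = 329.7·0.55875 = 184.218.
Gain = 184.218 / 196.646 = 0.9368 → 0.937.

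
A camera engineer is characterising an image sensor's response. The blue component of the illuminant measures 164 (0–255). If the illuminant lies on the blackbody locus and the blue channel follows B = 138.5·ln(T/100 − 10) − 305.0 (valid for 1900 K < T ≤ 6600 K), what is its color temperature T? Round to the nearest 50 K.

ln(t − 10) = (164 + 305.0) / 138.5 = 3.3863.
t − 10 = e^3.3863 = 29.556, so t = 39.556.
T = 100·t = 3956 K → 3950 K to the nearest 50 K.

3950 K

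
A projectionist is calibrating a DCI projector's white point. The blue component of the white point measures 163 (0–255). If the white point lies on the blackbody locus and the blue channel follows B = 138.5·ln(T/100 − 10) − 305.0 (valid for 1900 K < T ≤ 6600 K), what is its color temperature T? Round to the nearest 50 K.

ln(t − 10) = (163 + 305.0) / 138.5 = 3.3791.
t − 10 = e^3.3791 = 29.343, so t = 39.343.
T = 100·t = 3934 K → 3950 K to the nearest 50 K.

3950 K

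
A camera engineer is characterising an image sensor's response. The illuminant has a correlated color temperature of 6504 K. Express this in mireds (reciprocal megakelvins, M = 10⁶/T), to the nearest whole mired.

M = 10⁶ / 6504 = 153.752 → 154 mireds.

154 mireds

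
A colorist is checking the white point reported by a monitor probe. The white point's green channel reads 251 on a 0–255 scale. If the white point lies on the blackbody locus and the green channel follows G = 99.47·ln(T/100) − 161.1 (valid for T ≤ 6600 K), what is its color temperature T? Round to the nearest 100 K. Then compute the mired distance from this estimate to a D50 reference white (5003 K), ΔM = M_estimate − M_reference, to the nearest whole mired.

-41 mireds

ln t = (251 + 161.1) / 99.47 = 4.1430.
t = e^4.1430 = 62.989.
T = 100·t = 6299 K → 6300 K to the nearest 100 K.
M_estimate = 10⁶/6300 = 158.73; M_reference = 10⁶/5003 = 199.88.
ΔM = 158.73 − 199.88 = -41.15 → -41 mireds.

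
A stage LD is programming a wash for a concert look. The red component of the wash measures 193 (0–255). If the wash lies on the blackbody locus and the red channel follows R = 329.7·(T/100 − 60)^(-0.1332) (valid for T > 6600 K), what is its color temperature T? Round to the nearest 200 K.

11600 K

(t − 60)^(-0.1332) = 193/329.7 = 0.58538.
t − 60 = 0.58538^(1/-0.1332) = 0.58538^(-7.508) = 55.713, so t = 115.713.
T = 100·t = 11571 K → 11600 K to the nearest 200 K.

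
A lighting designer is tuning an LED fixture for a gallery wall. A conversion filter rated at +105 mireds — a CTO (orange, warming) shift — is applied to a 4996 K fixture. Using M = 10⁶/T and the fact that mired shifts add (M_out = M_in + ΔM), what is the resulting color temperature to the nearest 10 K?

3280 K

M_in = 10⁶/4996 = 200.16 mireds.
M_out = 200.16 + (+105) = 305.16 mireds.
T_out = 10⁶/305.16 = 3277.0 K → 3280 K.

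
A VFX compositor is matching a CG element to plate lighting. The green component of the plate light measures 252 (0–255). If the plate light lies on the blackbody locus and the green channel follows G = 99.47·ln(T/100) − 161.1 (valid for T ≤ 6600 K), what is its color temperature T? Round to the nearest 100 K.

ln t = (252 + 161.1) / 99.47 = 4.1530.
t = e^4.1530 = 63.625.
T = 100·t = 6363 K → 6400 K to the nearest 100 K.

6400 K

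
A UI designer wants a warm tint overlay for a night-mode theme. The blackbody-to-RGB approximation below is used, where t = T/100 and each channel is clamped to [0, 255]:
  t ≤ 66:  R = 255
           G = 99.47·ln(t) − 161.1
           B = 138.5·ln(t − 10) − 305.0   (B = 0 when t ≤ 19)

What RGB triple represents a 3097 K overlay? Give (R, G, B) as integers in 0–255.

(255, 180, 116)

t = 3097/100 = 30.97; the t ≤ 66 branch applies.
R = 255 by definition for t ≤ 66.
G = 99.47·ln 30.97 − 161.1 = 99.47·3.4330 − 161.1 = 180.382.
B = 138.5·ln(30.97 − 10) − 305.0 = 138.5·ln 20.97 − 305.0 = 138.5·3.0431 − 305.0 = 116.468.
Rounded: (255, 180, 116).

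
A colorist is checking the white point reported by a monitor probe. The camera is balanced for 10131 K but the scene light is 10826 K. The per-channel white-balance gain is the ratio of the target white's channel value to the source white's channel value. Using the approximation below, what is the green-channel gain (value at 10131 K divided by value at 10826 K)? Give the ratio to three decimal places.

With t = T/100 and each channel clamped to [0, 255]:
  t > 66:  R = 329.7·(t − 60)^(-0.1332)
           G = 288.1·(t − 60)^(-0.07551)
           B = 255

At 10826 K (t = 108.26):
  G = 288.1·(108.26 − 60)^(-0.07551) = 288.1·48.26^(-0.07551) = 288.1·0.74623 = 214.989.
At 10131 K (t = 101.31):
  G = 288.1·(101.31 − 60)^(-0.07551) = 288.1·41.31^(-0.07551) = 288.1·0.75504 = 217.528.
Gain = 217.528 / 214.989 = 1.0118 → 1.012.

1.012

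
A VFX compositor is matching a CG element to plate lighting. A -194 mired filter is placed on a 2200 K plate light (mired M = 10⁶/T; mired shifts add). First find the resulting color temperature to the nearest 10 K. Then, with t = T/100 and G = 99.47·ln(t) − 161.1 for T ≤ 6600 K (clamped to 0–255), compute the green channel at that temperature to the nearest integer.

202

M_in = 10⁶/2200 = 454.55; M_out = 454.55 + (-194) = 260.55.
T_out = 10⁶/260.55 = 3838.1 K → 3840 K; t = 38.4.
G = 99.47·ln 38.4 − 161.1 = 99.47·3.6481 − 161.1 = 201.772.
Rounded: 202.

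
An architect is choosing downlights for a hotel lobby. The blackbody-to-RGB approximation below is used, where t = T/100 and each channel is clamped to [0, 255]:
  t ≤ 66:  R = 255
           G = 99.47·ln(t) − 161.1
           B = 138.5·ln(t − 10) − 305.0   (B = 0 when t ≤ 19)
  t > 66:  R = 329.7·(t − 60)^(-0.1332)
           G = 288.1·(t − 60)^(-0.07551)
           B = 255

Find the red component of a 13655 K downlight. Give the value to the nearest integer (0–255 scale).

185

t = 13655/100 = 136.55; the t > 66 branch applies.
R = 329.7·(136.55 − 60)^(-0.1332) = 329.7·76.55^(-0.1332) = 329.7·0.56112 = 185.002.
Rounded: 185.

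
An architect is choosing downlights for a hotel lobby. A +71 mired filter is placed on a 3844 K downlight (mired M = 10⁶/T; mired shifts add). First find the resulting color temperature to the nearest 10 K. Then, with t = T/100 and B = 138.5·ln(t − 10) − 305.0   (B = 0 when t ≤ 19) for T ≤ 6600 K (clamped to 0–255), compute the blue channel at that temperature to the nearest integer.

111

M_in = 10⁶/3844 = 260.15; M_out = 260.15 + (+71) = 331.15.
T_out = 10⁶/331.15 = 3019.8 K → 3020 K; t = 30.2.
B = 138.5·ln(30.2 − 10) − 305.0 = 138.5·ln 20.2 − 305.0 = 138.5·3.0057 − 305.0 = 111.287.
Rounded: 111.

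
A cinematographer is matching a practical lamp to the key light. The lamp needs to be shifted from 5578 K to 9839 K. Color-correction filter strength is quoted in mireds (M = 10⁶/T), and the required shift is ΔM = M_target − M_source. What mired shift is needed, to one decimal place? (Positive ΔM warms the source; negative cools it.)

M_source = 10⁶/5578 = 179.276; M_target = 10⁶/9839 = 101.636.
ΔM = 101.636 − 179.276 = -77.639 → -77.6 mireds, a cooling shift.

-77.6 mireds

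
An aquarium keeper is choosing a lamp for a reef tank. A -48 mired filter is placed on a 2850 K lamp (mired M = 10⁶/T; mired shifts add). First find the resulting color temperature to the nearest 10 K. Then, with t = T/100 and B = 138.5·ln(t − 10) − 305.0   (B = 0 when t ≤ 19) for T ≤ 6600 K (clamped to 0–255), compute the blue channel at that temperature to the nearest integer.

129

M_in = 10⁶/2850 = 350.88; M_out = 350.88 + (-48) = 302.88.
T_out = 10⁶/302.88 = 3301.7 K → 3300 K; t = 33.
B = 138.5·ln(33 − 10) − 305.0 = 138.5·ln 23 − 305.0 = 138.5·3.1355 − 305.0 = 129.266.
Rounded: 129.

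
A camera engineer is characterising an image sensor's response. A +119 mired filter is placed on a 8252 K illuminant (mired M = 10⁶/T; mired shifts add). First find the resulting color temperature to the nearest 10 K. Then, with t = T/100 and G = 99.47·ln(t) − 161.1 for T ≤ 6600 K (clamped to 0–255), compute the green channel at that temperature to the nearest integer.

M_in = 10⁶/8252 = 121.18; M_out = 121.18 + (+119) = 240.18.
T_out = 10⁶/240.18 = 4163.5 K → 4160 K; t = 41.6.
G = 99.47·ln 41.6 − 161.1 = 99.47·3.7281 − 161.1 = 209.734.
Rounded: 210.

210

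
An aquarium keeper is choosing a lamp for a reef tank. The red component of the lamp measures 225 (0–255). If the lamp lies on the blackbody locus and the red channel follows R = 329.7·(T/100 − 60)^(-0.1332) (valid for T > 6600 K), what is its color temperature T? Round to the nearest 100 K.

(t − 60)^(-0.1332) = 225/329.7 = 0.68244.
t − 60 = 0.68244^(1/-0.1332) = 0.68244^(-7.508) = 17.610, so t = 77.610.
T = 100·t = 7761 K → 7800 K to the nearest 100 K.

7800 K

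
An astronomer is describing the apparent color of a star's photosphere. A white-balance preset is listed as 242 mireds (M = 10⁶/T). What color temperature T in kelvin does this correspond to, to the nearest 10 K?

T = 10⁶ / 242 = 4132.23 K → 4130 K.

4130 K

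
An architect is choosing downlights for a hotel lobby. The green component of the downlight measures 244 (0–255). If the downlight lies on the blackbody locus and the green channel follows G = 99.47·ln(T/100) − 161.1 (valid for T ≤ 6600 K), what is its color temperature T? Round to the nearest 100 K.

5900 K

ln t = (244 + 161.1) / 99.47 = 4.0726.
t = e^4.0726 = 58.709.
T = 100·t = 5871 K → 5900 K to the nearest 100 K.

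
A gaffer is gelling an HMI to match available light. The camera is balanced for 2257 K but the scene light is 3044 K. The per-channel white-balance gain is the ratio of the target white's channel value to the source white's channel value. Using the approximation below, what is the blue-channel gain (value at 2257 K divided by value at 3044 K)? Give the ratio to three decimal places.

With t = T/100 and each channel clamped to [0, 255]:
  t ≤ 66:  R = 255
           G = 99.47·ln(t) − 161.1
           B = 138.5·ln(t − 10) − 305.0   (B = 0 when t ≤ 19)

At 3044 K (t = 30.44):
  B = 138.5·ln(30.44 − 10) − 305.0 = 138.5·ln 20.44 − 305.0 = 138.5·3.0175 − 305.0 = 112.923.
At 2257 K (t = 22.57):
  B = 138.5·ln(22.57 − 10) − 305.0 = 138.5·ln 12.57 − 305.0 = 138.5·2.5313 − 305.0 = 45.587.
Gain = 45.587 / 112.923 = 0.4037 → 0.404.

0.404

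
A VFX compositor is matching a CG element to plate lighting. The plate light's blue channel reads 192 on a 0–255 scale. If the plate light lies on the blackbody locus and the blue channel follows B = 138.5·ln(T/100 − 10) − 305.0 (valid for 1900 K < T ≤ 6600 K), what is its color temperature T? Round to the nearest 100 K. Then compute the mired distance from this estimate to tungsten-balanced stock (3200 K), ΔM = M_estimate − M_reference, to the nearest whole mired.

ln(t − 10) = (192 + 305.0) / 138.5 = 3.5884.
t − 10 = e^3.5884 = 36.178, so t = 46.178.
T = 100·t = 4618 K → 4600 K to the nearest 100 K.
M_estimate = 10⁶/4600 = 217.39; M_reference = 10⁶/3200 = 312.50.
ΔM = 217.39 − 312.50 = -95.11 → -95 mireds.

-95 mireds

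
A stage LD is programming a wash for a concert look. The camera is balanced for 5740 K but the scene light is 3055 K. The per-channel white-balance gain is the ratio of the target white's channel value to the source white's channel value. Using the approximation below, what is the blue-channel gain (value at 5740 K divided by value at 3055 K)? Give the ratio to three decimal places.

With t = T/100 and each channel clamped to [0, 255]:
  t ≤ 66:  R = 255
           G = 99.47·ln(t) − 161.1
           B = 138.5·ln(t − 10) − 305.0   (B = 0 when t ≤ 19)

2.018

At 3055 K (t = 30.55):
  B = 138.5·ln(30.55 − 10) − 305.0 = 138.5·ln 20.55 − 305.0 = 138.5·3.0229 − 305.0 = 113.666.
At 5740 K (t = 57.4):
  B = 138.5·ln(57.4 − 10) − 305.0 = 138.5·ln 47.4 − 305.0 = 138.5·3.8586 − 305.0 = 229.419.
Gain = 229.419 / 113.666 = 2.0184 → 2.018.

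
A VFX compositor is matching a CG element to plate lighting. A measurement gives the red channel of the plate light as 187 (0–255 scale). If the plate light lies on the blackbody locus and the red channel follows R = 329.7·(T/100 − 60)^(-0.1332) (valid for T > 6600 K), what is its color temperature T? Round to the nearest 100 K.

13100 K

(t − 60)^(-0.1332) = 187/329.7 = 0.56718.
t − 60 = 0.56718^(1/-0.1332) = 0.56718^(-7.508) = 70.620, so t = 130.620.
T = 100·t = 13062 K → 13100 K to the nearest 100 K.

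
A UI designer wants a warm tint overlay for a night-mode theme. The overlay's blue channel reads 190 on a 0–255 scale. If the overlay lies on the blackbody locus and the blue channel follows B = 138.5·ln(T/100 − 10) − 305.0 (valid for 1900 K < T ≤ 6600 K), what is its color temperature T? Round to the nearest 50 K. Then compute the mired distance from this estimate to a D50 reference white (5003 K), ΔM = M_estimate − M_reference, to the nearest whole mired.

ln(t − 10) = (190 + 305.0) / 138.5 = 3.5740.
t − 10 = e^3.5740 = 35.659, so t = 45.659.
T = 100·t = 4566 K → 4550 K to the nearest 50 K.
M_estimate = 10⁶/4550 = 219.78; M_reference = 10⁶/5003 = 199.88.
ΔM = 219.78 − 199.88 = 19.90 → +20 mireds.

+20 mireds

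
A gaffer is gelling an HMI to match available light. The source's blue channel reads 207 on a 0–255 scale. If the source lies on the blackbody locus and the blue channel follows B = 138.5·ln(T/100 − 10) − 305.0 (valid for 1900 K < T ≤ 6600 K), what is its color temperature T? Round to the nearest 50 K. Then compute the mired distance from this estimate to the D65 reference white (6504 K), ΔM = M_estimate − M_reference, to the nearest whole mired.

ln(t − 10) = (207 + 305.0) / 138.5 = 3.6968.
t − 10 = e^3.6968 = 40.316, so t = 50.316.
T = 100·t = 5032 K → 5050 K to the nearest 50 K.
M_estimate = 10⁶/5050 = 198.02; M_reference = 10⁶/6504 = 153.75.
ΔM = 198.02 − 153.75 = 44.27 → +44 mireds.

+44 mireds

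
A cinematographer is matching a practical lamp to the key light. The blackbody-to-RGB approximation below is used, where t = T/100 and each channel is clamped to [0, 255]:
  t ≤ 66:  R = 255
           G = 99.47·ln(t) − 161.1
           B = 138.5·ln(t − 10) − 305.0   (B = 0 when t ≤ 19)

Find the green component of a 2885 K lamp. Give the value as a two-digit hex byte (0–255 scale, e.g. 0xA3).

t = 2885/100 = 28.85; the t ≤ 66 branch applies.
G = 99.47·ln 28.85 − 161.1 = 99.47·3.3621 − 161.1 = 173.329.
Rounded: 173; in hex, 0xAD.

0xAD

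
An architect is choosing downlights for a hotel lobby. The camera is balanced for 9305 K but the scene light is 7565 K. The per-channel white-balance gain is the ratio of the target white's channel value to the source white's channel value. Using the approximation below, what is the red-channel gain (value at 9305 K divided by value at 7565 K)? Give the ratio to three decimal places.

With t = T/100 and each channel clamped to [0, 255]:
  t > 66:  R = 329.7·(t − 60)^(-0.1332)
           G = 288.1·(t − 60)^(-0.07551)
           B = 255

At 7565 K (t = 75.65):
  R = 329.7·(75.65 − 60)^(-0.1332) = 329.7·15.65^(-0.1332) = 329.7·0.69325 = 228.565.
At 9305 K (t = 93.05):
  R = 329.7·(93.05 − 60)^(-0.1332) = 329.7·33.05^(-0.1332) = 329.7·0.62755 = 206.902.
Gain = 206.902 / 228.565 = 0.9052 → 0.905.

0.905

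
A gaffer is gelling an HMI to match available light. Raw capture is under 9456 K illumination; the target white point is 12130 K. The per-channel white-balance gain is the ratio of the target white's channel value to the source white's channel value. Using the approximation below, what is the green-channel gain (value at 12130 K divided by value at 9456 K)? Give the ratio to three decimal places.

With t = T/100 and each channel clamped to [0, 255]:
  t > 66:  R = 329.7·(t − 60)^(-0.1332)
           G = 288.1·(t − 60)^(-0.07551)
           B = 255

0.958

At 9456 K (t = 94.56):
  G = 288.1·(94.56 − 60)^(-0.07551) = 288.1·34.56^(-0.07551) = 288.1·0.76528 = 220.478.
At 12130 K (t = 121.3):
  G = 288.1·(121.3 − 60)^(-0.07551) = 288.1·61.3^(-0.07551) = 288.1·0.73287 = 211.141.
Gain = 211.141 / 220.478 = 0.9576 → 0.958.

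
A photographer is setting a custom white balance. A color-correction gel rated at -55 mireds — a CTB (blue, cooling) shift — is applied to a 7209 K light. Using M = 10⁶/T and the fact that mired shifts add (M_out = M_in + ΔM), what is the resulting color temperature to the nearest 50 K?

M_in = 10⁶/7209 = 138.72 mireds.
M_out = 138.72 + (-55) = 83.72 mireds.
T_out = 10⁶/83.72 = 11945.2 K → 11950 K.

11950 K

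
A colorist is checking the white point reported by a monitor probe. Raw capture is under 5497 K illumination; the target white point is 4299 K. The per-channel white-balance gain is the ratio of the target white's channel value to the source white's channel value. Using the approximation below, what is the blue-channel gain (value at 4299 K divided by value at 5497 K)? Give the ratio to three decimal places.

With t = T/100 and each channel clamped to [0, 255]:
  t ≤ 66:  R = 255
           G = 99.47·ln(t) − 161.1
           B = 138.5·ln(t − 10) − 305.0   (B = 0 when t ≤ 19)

At 5497 K (t = 54.97):
  B = 138.5·ln(54.97 − 10) − 305.0 = 138.5·ln 44.97 − 305.0 = 138.5·3.8060 − 305.0 = 222.130.
At 4299 K (t = 42.99):
  B = 138.5·ln(42.99 − 10) − 305.0 = 138.5·ln 32.99 − 305.0 = 138.5·3.4962 − 305.0 = 179.224.
Gain = 179.224 / 222.130 = 0.8068 → 0.807.

0.807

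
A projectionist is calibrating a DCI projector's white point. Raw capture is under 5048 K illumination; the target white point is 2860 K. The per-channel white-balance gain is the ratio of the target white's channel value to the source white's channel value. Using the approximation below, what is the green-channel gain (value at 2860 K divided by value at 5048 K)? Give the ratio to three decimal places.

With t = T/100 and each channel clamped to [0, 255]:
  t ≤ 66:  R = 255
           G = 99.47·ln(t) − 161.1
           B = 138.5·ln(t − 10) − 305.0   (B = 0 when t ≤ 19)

At 5048 K (t = 50.48):
  G = 99.47·ln 50.48 − 161.1 = 99.47·3.9216 − 161.1 = 228.979.
At 2860 K (t = 28.6):
  G = 99.47·ln 28.6 − 161.1 = 99.47·3.3534 − 161.1 = 172.463.
Gain = 172.463 / 228.979 = 0.7532 → 0.753.

0.753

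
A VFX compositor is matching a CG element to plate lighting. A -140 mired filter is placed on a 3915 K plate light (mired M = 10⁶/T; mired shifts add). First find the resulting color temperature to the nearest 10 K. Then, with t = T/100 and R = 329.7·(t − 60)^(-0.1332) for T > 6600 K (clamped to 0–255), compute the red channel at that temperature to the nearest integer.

213

M_in = 10⁶/3915 = 255.43; M_out = 255.43 + (-140) = 115.43.
T_out = 10⁶/115.43 = 8663.4 K → 8660 K; t = 86.6.
R = 329.7·(86.6 − 60)^(-0.1332) = 329.7·26.6^(-0.1332) = 329.7·0.64596 = 212.973.
Rounded: 213.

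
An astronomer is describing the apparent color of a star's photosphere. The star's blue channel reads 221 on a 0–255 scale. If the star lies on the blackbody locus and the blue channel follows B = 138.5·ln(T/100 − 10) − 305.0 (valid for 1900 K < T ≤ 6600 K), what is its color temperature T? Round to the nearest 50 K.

5450 K

ln(t − 10) = (221 + 305.0) / 138.5 = 3.7978.
t − 10 = e^3.7978 = 44.604, so t = 54.604.
T = 100·t = 5460 K → 5450 K to the nearest 50 K.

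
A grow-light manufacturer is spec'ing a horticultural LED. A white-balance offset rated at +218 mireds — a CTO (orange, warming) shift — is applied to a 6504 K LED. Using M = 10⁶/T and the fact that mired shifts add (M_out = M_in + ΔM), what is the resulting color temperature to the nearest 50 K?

M_in = 10⁶/6504 = 153.75 mireds.
M_out = 153.75 + (+218) = 371.75 mireds.
T_out = 10⁶/371.75 = 2690.0 K → 2700 K.

2700 K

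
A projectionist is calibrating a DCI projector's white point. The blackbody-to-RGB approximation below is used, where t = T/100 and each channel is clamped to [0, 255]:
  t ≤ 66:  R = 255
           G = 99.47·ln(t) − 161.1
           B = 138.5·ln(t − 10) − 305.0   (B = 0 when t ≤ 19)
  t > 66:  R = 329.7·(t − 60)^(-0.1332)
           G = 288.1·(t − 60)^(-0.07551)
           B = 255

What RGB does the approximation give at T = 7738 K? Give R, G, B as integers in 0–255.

R=225, G=232, B=255

t = 7738/100 = 77.38; the t > 66 branch applies.
R = 329.7·(77.38 − 60)^(-0.1332) = 329.7·17.38^(-0.1332) = 329.7·0.68364 = 225.395.
G = 288.1·(77.38 − 60)^(-0.07551) = 288.1·17.38^(-0.07551) = 288.1·0.80605 = 232.224.
B = 255 by definition for t > 66.
Rounded: (225, 232, 255).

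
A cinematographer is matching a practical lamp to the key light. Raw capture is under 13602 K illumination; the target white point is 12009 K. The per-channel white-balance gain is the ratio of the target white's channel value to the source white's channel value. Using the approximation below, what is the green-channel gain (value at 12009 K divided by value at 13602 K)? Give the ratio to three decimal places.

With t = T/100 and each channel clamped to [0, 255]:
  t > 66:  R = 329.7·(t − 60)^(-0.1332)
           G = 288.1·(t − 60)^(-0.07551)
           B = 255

At 13602 K (t = 136.02):
  G = 288.1·(136.02 − 60)^(-0.07551) = 288.1·76.02^(-0.07551) = 288.1·0.72106 = 207.737.
At 12009 K (t = 120.09):
  G = 288.1·(120.09 − 60)^(-0.07551) = 288.1·60.09^(-0.07551) = 288.1·0.73398 = 211.459.
Gain = 211.459 / 207.737 = 1.0179 → 1.018.

1.018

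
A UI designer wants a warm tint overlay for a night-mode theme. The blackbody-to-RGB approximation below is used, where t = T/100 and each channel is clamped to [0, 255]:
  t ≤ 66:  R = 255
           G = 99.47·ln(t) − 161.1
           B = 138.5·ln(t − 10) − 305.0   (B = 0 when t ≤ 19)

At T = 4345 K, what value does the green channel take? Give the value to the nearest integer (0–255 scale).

t = 4345/100 = 43.45; the t ≤ 66 branch applies.
G = 99.47·ln 43.45 − 161.1 = 99.47·3.7716 − 161.1 = 214.062.
Rounded: 214.

214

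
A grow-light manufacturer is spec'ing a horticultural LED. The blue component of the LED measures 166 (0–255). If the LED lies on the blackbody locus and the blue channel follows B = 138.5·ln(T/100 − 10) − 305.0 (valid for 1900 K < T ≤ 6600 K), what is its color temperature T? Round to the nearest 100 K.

ln(t − 10) = (166 + 305.0) / 138.5 = 3.4007.
t − 10 = e^3.4007 = 29.986, so t = 39.986.
T = 100·t = 3999 K → 4000 K to the nearest 100 K.

4000 K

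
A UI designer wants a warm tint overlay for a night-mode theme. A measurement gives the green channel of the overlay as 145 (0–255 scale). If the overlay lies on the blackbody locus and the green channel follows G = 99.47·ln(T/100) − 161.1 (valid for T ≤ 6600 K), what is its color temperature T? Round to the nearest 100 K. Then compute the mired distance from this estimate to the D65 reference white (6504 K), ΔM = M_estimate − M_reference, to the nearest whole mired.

+301 mireds

ln t = (145 + 161.1) / 99.47 = 3.0773.
t = e^3.0773 = 21.700.
T = 100·t = 2170 K → 2200 K to the nearest 100 K.
M_estimate = 10⁶/2200 = 454.55; M_reference = 10⁶/6504 = 153.75.
ΔM = 454.55 − 153.75 = 300.79 → +301 mireds.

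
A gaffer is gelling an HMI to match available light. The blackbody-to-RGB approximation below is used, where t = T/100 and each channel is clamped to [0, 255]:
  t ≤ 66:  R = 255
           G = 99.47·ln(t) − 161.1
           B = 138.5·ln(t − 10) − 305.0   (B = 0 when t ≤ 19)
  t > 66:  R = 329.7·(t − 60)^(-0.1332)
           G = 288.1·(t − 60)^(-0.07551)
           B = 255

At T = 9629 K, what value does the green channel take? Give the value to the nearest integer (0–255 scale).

220

t = 9629/100 = 96.29; the t > 66 branch applies.
G = 288.1·(96.29 − 60)^(-0.07551) = 288.1·36.29^(-0.07551) = 288.1·0.76247 = 219.666.
Rounded: 220.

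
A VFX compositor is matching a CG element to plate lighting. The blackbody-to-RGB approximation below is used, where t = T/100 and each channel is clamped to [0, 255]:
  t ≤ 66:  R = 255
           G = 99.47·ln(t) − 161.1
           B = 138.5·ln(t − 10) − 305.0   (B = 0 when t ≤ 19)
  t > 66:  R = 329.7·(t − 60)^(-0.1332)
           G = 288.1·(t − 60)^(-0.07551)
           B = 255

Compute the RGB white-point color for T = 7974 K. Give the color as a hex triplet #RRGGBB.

#DEE6FF

t = 7974/100 = 79.74; the t > 66 branch applies.
R = 329.7·(79.74 − 60)^(-0.1332) = 329.7·19.74^(-0.1332) = 329.7·0.67214 = 221.605.
G = 288.1·(79.74 − 60)^(-0.07551) = 288.1·19.74^(-0.07551) = 288.1·0.79834 = 230.002.
B = 255 by definition for t > 66.
Rounded: (222, 230, 255).
In hex: #DEE6FF.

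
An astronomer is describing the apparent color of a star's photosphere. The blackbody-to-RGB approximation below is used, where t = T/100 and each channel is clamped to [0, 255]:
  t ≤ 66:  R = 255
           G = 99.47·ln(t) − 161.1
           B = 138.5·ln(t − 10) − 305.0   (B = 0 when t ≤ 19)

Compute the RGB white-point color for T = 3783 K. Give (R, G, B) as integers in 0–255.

t = 3783/100 = 37.83; the t ≤ 66 branch applies.
R = 255 by definition for t ≤ 66.
G = 99.47·ln 37.83 − 161.1 = 99.47·3.6331 − 161.1 = 200.285.
B = 138.5·ln(37.83 − 10) − 305.0 = 138.5·ln 27.83 − 305.0 = 138.5·3.3261 − 305.0 = 155.667.
Rounded: (255, 200, 156).

(255, 200, 156)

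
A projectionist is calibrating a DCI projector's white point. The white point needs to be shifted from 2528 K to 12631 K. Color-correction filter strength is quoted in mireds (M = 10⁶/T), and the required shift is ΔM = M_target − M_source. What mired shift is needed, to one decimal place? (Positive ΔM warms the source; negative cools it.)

M_source = 10⁶/2528 = 395.570; M_target = 10⁶/12631 = 79.170.
ΔM = 79.170 − 395.570 = -316.399 → -316.4 mireds, a cooling shift.

-316.4 mireds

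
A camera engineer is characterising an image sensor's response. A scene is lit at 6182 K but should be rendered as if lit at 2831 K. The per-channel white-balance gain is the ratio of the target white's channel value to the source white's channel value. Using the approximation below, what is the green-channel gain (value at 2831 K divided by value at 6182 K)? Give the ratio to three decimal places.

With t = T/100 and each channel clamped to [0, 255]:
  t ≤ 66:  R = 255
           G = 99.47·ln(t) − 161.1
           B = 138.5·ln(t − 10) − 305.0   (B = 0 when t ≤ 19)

At 6182 K (t = 61.82):
  G = 99.47·ln 61.82 − 161.1 = 99.47·4.1242 − 161.1 = 249.137.
At 2831 K (t = 28.31):
  G = 99.47·ln 28.31 − 161.1 = 99.47·3.3432 − 161.1 = 171.450.
Gain = 171.450 / 249.137 = 0.6882 → 0.688.

0.688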